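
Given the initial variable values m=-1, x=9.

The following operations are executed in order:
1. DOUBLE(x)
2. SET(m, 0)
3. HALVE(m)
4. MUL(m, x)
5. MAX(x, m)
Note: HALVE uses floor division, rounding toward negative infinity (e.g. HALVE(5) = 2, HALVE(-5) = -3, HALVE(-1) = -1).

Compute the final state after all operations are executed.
{m: 0, x: 18}

Step-by-step execution:
Initial: m=-1, x=9
After step 1 (DOUBLE(x)): m=-1, x=18
After step 2 (SET(m, 0)): m=0, x=18
After step 3 (HALVE(m)): m=0, x=18
After step 4 (MUL(m, x)): m=0, x=18
After step 5 (MAX(x, m)): m=0, x=18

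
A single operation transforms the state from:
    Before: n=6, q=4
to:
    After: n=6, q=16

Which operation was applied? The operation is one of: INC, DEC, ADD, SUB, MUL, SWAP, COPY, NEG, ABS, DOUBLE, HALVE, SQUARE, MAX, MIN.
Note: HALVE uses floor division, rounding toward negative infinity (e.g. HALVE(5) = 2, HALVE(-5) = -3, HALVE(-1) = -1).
SQUARE(q)

Analyzing the change:
Before: n=6, q=4
After: n=6, q=16
Variable q changed from 4 to 16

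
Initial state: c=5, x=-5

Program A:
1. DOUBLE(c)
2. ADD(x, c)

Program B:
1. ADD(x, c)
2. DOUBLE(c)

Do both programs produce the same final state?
No

Program A final state: c=10, x=5
Program B final state: c=10, x=0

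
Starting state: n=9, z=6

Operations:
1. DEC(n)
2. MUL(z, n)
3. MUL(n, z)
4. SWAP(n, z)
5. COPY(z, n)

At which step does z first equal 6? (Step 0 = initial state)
Step 0

Tracing z:
Initial: z = 6 ← first occurrence
After step 1: z = 6
After step 2: z = 48
After step 3: z = 48
After step 4: z = 384
After step 5: z = 48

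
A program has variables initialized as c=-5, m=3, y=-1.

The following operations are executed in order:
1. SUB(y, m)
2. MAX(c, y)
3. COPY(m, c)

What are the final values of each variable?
{c: -4, m: -4, y: -4}

Step-by-step execution:
Initial: c=-5, m=3, y=-1
After step 1 (SUB(y, m)): c=-5, m=3, y=-4
After step 2 (MAX(c, y)): c=-4, m=3, y=-4
After step 3 (COPY(m, c)): c=-4, m=-4, y=-4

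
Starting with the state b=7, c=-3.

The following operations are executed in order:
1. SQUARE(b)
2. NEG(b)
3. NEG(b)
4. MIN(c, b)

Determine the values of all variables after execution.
{b: 49, c: -3}

Step-by-step execution:
Initial: b=7, c=-3
After step 1 (SQUARE(b)): b=49, c=-3
After step 2 (NEG(b)): b=-49, c=-3
After step 3 (NEG(b)): b=49, c=-3
After step 4 (MIN(c, b)): b=49, c=-3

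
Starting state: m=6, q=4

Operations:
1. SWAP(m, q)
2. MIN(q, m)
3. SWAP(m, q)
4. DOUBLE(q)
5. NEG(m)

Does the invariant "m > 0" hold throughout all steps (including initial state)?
No, violated after step 5

The invariant is violated after step 5.

State at each step:
Initial: m=6, q=4
After step 1: m=4, q=6
After step 2: m=4, q=4
After step 3: m=4, q=4
After step 4: m=4, q=8
After step 5: m=-4, q=8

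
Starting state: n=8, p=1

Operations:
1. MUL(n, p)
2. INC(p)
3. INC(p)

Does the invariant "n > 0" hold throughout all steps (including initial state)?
Yes

The invariant holds at every step.

State at each step:
Initial: n=8, p=1
After step 1: n=8, p=1
After step 2: n=8, p=2
After step 3: n=8, p=3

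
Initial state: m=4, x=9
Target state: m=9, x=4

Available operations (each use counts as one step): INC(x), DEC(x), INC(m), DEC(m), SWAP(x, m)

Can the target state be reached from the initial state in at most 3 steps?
Yes

Path (1 step): SWAP(x, m)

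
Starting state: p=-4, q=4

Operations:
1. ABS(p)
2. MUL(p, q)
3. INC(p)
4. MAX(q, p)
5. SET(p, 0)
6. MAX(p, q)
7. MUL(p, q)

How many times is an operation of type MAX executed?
2

Counting MAX operations:
Step 4: MAX(q, p) ← MAX
Step 6: MAX(p, q) ← MAX
Total: 2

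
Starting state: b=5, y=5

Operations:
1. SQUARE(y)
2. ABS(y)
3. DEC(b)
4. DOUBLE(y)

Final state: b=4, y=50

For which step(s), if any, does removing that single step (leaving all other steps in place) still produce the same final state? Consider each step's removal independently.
Step(s) 2

Testing removal of each single step:
Without step 1: final = b=4, y=10 (different)
Without step 2: final = b=4, y=50 (same)
Without step 3: final = b=5, y=50 (different)
Without step 4: final = b=4, y=25 (different)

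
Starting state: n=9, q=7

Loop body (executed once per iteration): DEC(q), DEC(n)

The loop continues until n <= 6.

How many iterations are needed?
3

Tracing iterations:
Initial: n=9, q=7
After iteration 1: n=8, q=6
After iteration 2: n=7, q=5
After iteration 3: n=6, q=4
n <= 6 now holds, so the loop exits after 3 iterations.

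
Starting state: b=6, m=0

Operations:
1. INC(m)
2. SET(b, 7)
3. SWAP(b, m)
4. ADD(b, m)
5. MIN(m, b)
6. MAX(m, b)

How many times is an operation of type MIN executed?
1

Counting MIN operations:
Step 5: MIN(m, b) ← MIN
Total: 1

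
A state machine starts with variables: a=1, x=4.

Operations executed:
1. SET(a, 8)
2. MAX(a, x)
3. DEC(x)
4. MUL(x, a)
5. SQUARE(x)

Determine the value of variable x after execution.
x = 576

Tracing execution:
Step 1: SET(a, 8) → x = 4
Step 2: MAX(a, x) → x = 4
Step 3: DEC(x) → x = 3
Step 4: MUL(x, a) → x = 24
Step 5: SQUARE(x) → x = 576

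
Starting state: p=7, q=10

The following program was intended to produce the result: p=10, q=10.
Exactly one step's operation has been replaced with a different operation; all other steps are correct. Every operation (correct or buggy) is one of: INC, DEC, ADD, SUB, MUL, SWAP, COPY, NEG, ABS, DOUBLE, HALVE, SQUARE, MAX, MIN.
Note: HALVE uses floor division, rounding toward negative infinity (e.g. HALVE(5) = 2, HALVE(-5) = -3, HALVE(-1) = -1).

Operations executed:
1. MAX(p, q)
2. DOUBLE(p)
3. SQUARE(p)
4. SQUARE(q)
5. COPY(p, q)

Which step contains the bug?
Step 4

Trace with buggy code:
Initial: p=7, q=10
After step 1: p=10, q=10
After step 2: p=20, q=10
After step 3: p=400, q=10
After step 4: p=400, q=100
After step 5: p=100, q=100
Actual final p=100, q=100 ≠ expected p=10, q=10.
Step 4 is the only position where a single-operation replacement can produce the expected result.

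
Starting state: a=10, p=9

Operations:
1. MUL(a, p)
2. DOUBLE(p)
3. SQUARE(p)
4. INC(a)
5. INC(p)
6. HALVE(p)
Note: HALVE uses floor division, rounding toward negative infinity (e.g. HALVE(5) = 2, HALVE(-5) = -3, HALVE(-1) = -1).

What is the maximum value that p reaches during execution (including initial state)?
325

Values of p at each step:
Initial: p = 9
After step 1: p = 9
After step 2: p = 18
After step 3: p = 324
After step 4: p = 324
After step 5: p = 325 ← maximum
After step 6: p = 162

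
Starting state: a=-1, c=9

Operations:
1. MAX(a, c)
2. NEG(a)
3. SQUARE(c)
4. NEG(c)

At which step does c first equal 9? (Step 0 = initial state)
Step 0

Tracing c:
Initial: c = 9 ← first occurrence
After step 1: c = 9
After step 2: c = 9
After step 3: c = 81
After step 4: c = -81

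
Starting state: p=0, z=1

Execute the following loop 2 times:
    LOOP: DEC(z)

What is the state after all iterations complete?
p=0, z=-1

Iteration trace:
Start: p=0, z=1
After iteration 1: p=0, z=0
After iteration 2: p=0, z=-1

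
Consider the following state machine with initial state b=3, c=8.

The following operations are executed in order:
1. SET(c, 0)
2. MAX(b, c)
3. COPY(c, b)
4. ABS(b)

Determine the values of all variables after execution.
{b: 3, c: 3}

Step-by-step execution:
Initial: b=3, c=8
After step 1 (SET(c, 0)): b=3, c=0
After step 2 (MAX(b, c)): b=3, c=0
After step 3 (COPY(c, b)): b=3, c=3
After step 4 (ABS(b)): b=3, c=3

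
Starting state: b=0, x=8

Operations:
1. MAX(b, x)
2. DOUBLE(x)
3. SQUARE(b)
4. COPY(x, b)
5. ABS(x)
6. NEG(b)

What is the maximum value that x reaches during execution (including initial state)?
64

Values of x at each step:
Initial: x = 8
After step 1: x = 8
After step 2: x = 16
After step 3: x = 16
After step 4: x = 64 ← maximum
After step 5: x = 64
After step 6: x = 64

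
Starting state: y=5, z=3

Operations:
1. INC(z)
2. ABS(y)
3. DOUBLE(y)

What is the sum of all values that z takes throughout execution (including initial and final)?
15

Values of z at each step:
Initial: z = 3
After step 1: z = 4
After step 2: z = 4
After step 3: z = 4
Sum = 3 + 4 + 4 + 4 = 15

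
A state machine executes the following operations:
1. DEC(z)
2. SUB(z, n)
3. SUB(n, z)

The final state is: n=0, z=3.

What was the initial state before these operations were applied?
n=3, z=7

Working backwards:
Final state: n=0, z=3
Before step 3 (SUB(n, z)): n=3, z=3
Before step 2 (SUB(z, n)): n=3, z=6
Before step 1 (DEC(z)): n=3, z=7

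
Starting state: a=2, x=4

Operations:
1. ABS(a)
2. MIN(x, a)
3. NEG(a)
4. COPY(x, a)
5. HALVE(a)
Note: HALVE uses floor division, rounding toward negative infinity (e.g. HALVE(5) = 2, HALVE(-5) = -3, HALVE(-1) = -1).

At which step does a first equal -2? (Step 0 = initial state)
Step 3

Tracing a:
Initial: a = 2
After step 1: a = 2
After step 2: a = 2
After step 3: a = -2 ← first occurrence
After step 4: a = -2
After step 5: a = -1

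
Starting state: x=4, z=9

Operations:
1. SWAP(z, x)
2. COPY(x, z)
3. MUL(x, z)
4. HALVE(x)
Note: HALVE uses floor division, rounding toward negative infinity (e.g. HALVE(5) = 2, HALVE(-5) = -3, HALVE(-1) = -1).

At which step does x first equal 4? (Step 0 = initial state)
Step 0

Tracing x:
Initial: x = 4 ← first occurrence
After step 1: x = 9
After step 2: x = 4
After step 3: x = 16
After step 4: x = 8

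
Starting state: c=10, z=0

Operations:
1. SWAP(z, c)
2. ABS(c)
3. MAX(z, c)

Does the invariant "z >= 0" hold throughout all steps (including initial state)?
Yes

The invariant holds at every step.

State at each step:
Initial: c=10, z=0
After step 1: c=0, z=10
After step 2: c=0, z=10
After step 3: c=0, z=10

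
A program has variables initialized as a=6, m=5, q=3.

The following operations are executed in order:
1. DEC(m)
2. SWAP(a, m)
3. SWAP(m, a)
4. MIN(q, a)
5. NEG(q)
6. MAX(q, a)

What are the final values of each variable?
{a: 6, m: 4, q: 6}

Step-by-step execution:
Initial: a=6, m=5, q=3
After step 1 (DEC(m)): a=6, m=4, q=3
After step 2 (SWAP(a, m)): a=4, m=6, q=3
After step 3 (SWAP(m, a)): a=6, m=4, q=3
After step 4 (MIN(q, a)): a=6, m=4, q=3
After step 5 (NEG(q)): a=6, m=4, q=-3
After step 6 (MAX(q, a)): a=6, m=4, q=6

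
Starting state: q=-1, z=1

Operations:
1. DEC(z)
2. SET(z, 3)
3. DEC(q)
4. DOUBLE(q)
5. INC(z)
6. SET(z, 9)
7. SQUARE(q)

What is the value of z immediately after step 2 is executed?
z = 3

Tracing z through execution:
Initial: z = 1
After step 1 (DEC(z)): z = 0
After step 2 (SET(z, 3)): z = 3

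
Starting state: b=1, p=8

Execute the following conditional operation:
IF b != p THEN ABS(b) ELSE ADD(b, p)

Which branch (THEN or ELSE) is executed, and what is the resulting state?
Branch: THEN, Final state: b=1, p=8

Evaluating condition: b != p
b = 1, p = 8
Condition is True, so THEN branch executes
After ABS(b): b=1, p=8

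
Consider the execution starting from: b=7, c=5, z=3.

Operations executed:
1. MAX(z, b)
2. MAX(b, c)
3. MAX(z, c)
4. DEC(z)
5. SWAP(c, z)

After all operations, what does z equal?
z = 5

Tracing execution:
Step 1: MAX(z, b) → z = 7
Step 2: MAX(b, c) → z = 7
Step 3: MAX(z, c) → z = 7
Step 4: DEC(z) → z = 6
Step 5: SWAP(c, z) → z = 5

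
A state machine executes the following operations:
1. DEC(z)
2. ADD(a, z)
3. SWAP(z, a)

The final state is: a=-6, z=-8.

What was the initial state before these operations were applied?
a=-2, z=-5

Working backwards:
Final state: a=-6, z=-8
Before step 3 (SWAP(z, a)): a=-8, z=-6
Before step 2 (ADD(a, z)): a=-2, z=-6
Before step 1 (DEC(z)): a=-2, z=-5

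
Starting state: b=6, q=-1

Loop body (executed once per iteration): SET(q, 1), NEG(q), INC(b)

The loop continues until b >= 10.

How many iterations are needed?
4

Tracing iterations:
Initial: b=6, q=-1
After iteration 1: b=7, q=-1
After iteration 2: b=8, q=-1
After iteration 3: b=9, q=-1
After iteration 4: b=10, q=-1
b >= 10 now holds, so the loop exits after 4 iterations.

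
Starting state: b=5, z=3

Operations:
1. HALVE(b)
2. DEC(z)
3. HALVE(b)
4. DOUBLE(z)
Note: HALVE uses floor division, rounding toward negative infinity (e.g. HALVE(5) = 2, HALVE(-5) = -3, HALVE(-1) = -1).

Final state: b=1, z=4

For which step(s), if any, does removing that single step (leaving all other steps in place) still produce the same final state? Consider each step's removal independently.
None - removing any single step changes the final result

Testing removal of each single step:
Without step 1: final = b=2, z=4 (different)
Without step 2: final = b=1, z=6 (different)
Without step 3: final = b=2, z=4 (different)
Without step 4: final = b=1, z=2 (different)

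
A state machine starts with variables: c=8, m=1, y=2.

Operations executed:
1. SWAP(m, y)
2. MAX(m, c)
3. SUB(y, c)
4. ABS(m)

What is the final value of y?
y = -7

Tracing execution:
Step 1: SWAP(m, y) → y = 1
Step 2: MAX(m, c) → y = 1
Step 3: SUB(y, c) → y = -7
Step 4: ABS(m) → y = -7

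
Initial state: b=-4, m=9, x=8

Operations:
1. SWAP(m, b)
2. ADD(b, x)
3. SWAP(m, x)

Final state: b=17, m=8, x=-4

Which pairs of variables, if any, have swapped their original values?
None

Comparing initial and final values:
m: 9 → 8
x: 8 → -4
b: -4 → 17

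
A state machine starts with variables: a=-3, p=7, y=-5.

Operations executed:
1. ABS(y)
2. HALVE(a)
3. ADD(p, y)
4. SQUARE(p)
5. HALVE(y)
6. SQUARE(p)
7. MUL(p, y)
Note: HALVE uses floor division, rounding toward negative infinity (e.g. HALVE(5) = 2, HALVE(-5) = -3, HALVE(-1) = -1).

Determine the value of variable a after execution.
a = -2

Tracing execution:
Step 1: ABS(y) → a = -3
Step 2: HALVE(a) → a = -2
Step 3: ADD(p, y) → a = -2
Step 4: SQUARE(p) → a = -2
Step 5: HALVE(y) → a = -2
Step 6: SQUARE(p) → a = -2
Step 7: MUL(p, y) → a = -2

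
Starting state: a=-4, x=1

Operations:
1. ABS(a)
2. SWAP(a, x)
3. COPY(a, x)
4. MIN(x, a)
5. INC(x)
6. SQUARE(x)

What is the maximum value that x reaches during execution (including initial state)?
25

Values of x at each step:
Initial: x = 1
After step 1: x = 1
After step 2: x = 4
After step 3: x = 4
After step 4: x = 4
After step 5: x = 5
After step 6: x = 25 ← maximum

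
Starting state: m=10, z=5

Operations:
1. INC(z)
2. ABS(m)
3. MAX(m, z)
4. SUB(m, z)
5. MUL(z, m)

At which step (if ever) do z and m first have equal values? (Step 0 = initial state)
Never

z and m never become equal during execution.

Comparing values at each step:
Initial: z=5, m=10
After step 1: z=6, m=10
After step 2: z=6, m=10
After step 3: z=6, m=10
After step 4: z=6, m=4
After step 5: z=24, m=4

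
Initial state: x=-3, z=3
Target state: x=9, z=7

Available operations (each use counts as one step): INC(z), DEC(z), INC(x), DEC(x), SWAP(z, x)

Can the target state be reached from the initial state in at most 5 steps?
No

The target state cannot be reached within 5 steps.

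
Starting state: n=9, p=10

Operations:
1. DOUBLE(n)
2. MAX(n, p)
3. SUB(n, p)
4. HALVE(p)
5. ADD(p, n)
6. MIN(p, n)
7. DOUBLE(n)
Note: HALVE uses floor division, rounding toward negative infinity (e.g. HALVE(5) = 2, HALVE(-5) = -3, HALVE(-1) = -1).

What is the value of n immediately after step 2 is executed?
n = 18

Tracing n through execution:
Initial: n = 9
After step 1 (DOUBLE(n)): n = 18
After step 2 (MAX(n, p)): n = 18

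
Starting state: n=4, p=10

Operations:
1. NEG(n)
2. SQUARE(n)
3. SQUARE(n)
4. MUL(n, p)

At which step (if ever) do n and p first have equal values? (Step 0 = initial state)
Never

n and p never become equal during execution.

Comparing values at each step:
Initial: n=4, p=10
After step 1: n=-4, p=10
After step 2: n=16, p=10
After step 3: n=256, p=10
After step 4: n=2560, p=10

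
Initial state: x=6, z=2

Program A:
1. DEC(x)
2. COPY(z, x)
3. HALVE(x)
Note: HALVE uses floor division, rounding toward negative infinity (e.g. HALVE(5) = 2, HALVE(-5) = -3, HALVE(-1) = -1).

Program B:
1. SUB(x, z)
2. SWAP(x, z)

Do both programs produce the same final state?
No

Program A final state: x=2, z=5
Program B final state: x=2, z=4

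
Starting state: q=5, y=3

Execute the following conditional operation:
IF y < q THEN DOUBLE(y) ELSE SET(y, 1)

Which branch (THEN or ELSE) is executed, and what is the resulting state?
Branch: THEN, Final state: q=5, y=6

Evaluating condition: y < q
y = 3, q = 5
Condition is True, so THEN branch executes
After DOUBLE(y): q=5, y=6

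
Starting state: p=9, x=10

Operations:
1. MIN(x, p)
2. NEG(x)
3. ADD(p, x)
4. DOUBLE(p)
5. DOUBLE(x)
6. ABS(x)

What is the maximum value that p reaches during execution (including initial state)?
9

Values of p at each step:
Initial: p = 9 ← maximum
After step 1: p = 9
After step 2: p = 9
After step 3: p = 0
After step 4: p = 0
After step 5: p = 0
After step 6: p = 0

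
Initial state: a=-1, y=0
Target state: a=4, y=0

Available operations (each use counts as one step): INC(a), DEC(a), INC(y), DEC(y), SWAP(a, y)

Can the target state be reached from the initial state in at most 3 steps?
No

The target state cannot be reached within 3 steps.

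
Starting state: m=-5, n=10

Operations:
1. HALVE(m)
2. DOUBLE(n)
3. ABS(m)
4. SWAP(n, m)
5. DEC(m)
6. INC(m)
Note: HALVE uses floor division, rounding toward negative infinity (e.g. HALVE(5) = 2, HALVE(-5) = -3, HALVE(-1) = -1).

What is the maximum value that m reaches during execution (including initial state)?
20

Values of m at each step:
Initial: m = -5
After step 1: m = -3
After step 2: m = -3
After step 3: m = 3
After step 4: m = 20 ← maximum
After step 5: m = 19
After step 6: m = 20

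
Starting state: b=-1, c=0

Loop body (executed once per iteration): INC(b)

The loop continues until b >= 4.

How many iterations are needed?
5

Tracing iterations:
Initial: b=-1, c=0
After iteration 1: b=0, c=0
After iteration 2: b=1, c=0
After iteration 3: b=2, c=0
After iteration 4: b=3, c=0
After iteration 5: b=4, c=0
b >= 4 now holds, so the loop exits after 5 iterations.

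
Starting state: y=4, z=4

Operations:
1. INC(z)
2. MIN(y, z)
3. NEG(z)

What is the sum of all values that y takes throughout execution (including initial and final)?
16

Values of y at each step:
Initial: y = 4
After step 1: y = 4
After step 2: y = 4
After step 3: y = 4
Sum = 4 + 4 + 4 + 4 = 16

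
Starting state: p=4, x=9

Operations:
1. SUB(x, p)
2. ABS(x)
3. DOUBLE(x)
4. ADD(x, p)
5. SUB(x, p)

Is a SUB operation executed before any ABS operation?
Yes

First SUB: step 1
First ABS: step 2
Since 1 < 2, SUB comes first.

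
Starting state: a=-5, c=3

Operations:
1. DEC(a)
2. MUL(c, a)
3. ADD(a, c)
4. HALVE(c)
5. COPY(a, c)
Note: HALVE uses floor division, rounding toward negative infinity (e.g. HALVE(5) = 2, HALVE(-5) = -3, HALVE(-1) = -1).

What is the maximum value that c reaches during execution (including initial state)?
3

Values of c at each step:
Initial: c = 3 ← maximum
After step 1: c = 3
After step 2: c = -18
After step 3: c = -18
After step 4: c = -9
After step 5: c = -9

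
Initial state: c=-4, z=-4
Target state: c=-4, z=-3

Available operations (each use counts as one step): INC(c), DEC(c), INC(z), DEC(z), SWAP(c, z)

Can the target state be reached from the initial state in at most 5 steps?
Yes

Path (1 step): INC(z)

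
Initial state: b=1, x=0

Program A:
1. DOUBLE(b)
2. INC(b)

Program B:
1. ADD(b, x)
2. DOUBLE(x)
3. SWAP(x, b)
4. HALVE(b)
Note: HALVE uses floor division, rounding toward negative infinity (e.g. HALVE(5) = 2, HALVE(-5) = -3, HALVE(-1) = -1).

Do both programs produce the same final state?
No

Program A final state: b=3, x=0
Program B final state: b=0, x=1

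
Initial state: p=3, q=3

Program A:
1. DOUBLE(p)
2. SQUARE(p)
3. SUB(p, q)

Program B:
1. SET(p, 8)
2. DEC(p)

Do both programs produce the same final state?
No

Program A final state: p=33, q=3
Program B final state: p=7, q=3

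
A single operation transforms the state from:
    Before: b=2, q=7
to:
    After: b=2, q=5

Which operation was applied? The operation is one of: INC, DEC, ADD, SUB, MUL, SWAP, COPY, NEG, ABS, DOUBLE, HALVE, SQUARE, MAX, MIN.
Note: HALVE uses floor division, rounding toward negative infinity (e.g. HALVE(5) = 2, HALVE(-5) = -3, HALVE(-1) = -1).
SUB(q, b)

Analyzing the change:
Before: b=2, q=7
After: b=2, q=5
Variable q changed from 7 to 5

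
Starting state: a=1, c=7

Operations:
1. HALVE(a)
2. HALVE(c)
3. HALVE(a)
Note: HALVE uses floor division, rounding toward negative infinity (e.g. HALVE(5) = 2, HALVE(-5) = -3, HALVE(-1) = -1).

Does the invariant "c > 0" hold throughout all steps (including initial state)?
Yes

The invariant holds at every step.

State at each step:
Initial: a=1, c=7
After step 1: a=0, c=7
After step 2: a=0, c=3
After step 3: a=0, c=3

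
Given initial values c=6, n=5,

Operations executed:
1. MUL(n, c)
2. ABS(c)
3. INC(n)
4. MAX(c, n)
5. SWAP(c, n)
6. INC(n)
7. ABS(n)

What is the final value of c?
c = 31

Tracing execution:
Step 1: MUL(n, c) → c = 6
Step 2: ABS(c) → c = 6
Step 3: INC(n) → c = 6
Step 4: MAX(c, n) → c = 31
Step 5: SWAP(c, n) → c = 31
Step 6: INC(n) → c = 31
Step 7: ABS(n) → c = 31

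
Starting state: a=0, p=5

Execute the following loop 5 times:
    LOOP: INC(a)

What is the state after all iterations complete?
a=5, p=5

Iteration trace:
Start: a=0, p=5
After iteration 1: a=1, p=5
After iteration 2: a=2, p=5
After iteration 3: a=3, p=5
After iteration 4: a=4, p=5
After iteration 5: a=5, p=5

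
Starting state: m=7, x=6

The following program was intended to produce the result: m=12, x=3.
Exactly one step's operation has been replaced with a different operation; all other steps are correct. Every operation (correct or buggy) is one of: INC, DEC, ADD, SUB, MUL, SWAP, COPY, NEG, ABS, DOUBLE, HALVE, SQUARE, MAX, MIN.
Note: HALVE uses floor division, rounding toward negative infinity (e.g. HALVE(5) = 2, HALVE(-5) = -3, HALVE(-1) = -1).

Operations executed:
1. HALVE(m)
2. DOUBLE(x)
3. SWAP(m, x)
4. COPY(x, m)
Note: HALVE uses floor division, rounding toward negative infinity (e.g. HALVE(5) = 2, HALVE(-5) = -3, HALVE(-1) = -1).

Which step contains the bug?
Step 4

Trace with buggy code:
Initial: m=7, x=6
After step 1: m=3, x=6
After step 2: m=3, x=12
After step 3: m=12, x=3
After step 4: m=12, x=12
Actual final m=12, x=12 ≠ expected m=12, x=3.
Step 4 is the only position where a single-operation replacement can produce the expected result.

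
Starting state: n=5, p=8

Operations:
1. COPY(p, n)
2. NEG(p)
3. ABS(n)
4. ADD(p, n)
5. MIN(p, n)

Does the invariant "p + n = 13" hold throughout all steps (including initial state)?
No, violated after step 1

The invariant is violated after step 1.

State at each step:
Initial: n=5, p=8
After step 1: n=5, p=5
After step 2: n=5, p=-5
After step 3: n=5, p=-5
After step 4: n=5, p=0
After step 5: n=5, p=0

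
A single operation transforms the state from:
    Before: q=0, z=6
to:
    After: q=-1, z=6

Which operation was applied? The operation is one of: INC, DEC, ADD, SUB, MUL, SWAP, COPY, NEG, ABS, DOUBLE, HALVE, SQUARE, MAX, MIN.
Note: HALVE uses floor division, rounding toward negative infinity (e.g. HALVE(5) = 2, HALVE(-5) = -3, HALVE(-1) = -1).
DEC(q)

Analyzing the change:
Before: q=0, z=6
After: q=-1, z=6
Variable q changed from 0 to -1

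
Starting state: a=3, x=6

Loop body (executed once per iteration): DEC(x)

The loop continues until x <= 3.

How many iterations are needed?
3

Tracing iterations:
Initial: a=3, x=6
After iteration 1: a=3, x=5
After iteration 2: a=3, x=4
After iteration 3: a=3, x=3
x <= 3 now holds, so the loop exits after 3 iterations.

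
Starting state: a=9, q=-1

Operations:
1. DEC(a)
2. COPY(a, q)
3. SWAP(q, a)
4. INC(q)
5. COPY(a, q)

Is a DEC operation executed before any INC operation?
Yes

First DEC: step 1
First INC: step 4
Since 1 < 4, DEC comes first.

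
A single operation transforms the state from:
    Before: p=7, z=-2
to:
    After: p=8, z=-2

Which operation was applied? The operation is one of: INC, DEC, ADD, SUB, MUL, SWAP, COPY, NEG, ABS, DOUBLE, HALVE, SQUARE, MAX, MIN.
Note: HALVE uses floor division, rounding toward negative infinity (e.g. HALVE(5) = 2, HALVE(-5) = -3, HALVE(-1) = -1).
INC(p)

Analyzing the change:
Before: p=7, z=-2
After: p=8, z=-2
Variable p changed from 7 to 8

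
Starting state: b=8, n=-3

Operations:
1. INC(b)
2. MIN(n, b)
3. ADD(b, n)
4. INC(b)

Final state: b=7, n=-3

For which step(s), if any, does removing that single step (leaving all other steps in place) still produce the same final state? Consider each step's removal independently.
Step(s) 2

Testing removal of each single step:
Without step 1: final = b=6, n=-3 (different)
Without step 2: final = b=7, n=-3 (same)
Without step 3: final = b=10, n=-3 (different)
Without step 4: final = b=6, n=-3 (different)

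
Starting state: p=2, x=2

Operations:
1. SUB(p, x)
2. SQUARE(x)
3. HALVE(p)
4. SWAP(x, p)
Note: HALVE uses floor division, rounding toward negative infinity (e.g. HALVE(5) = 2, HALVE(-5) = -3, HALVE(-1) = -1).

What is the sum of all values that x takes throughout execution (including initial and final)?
12

Values of x at each step:
Initial: x = 2
After step 1: x = 2
After step 2: x = 4
After step 3: x = 4
After step 4: x = 0
Sum = 2 + 2 + 4 + 4 + 0 = 12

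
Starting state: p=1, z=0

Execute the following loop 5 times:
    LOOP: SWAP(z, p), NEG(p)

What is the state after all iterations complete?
p=0, z=1

Iteration trace:
Start: p=1, z=0
After iteration 1: p=0, z=1
After iteration 2: p=-1, z=0
After iteration 3: p=0, z=-1
After iteration 4: p=1, z=0
After iteration 5: p=0, z=1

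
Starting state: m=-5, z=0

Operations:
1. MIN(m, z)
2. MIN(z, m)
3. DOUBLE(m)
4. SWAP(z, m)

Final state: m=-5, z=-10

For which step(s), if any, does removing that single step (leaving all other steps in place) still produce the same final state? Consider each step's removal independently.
Step(s) 1

Testing removal of each single step:
Without step 1: final = m=-5, z=-10 (same)
Without step 2: final = m=0, z=-10 (different)
Without step 3: final = m=-5, z=-5 (different)
Without step 4: final = m=-10, z=-5 (different)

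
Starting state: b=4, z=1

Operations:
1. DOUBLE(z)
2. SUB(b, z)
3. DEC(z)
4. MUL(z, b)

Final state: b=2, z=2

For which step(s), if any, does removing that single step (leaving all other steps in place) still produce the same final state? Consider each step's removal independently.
None - removing any single step changes the final result

Testing removal of each single step:
Without step 1: final = b=3, z=0 (different)
Without step 2: final = b=4, z=4 (different)
Without step 3: final = b=2, z=4 (different)
Without step 4: final = b=2, z=1 (different)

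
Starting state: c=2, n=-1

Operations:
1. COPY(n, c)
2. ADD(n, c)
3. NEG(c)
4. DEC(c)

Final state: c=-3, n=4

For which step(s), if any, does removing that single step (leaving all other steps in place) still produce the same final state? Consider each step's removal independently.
None - removing any single step changes the final result

Testing removal of each single step:
Without step 1: final = c=-3, n=1 (different)
Without step 2: final = c=-3, n=2 (different)
Without step 3: final = c=1, n=4 (different)
Without step 4: final = c=-2, n=4 (different)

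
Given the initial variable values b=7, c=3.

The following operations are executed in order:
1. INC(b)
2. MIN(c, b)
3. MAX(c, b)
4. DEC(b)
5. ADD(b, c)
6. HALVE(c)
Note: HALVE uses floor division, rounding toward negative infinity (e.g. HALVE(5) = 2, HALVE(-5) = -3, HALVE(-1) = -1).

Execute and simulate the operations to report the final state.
{b: 15, c: 4}

Step-by-step execution:
Initial: b=7, c=3
After step 1 (INC(b)): b=8, c=3
After step 2 (MIN(c, b)): b=8, c=3
After step 3 (MAX(c, b)): b=8, c=8
After step 4 (DEC(b)): b=7, c=8
After step 5 (ADD(b, c)): b=15, c=8
After step 6 (HALVE(c)): b=15, c=4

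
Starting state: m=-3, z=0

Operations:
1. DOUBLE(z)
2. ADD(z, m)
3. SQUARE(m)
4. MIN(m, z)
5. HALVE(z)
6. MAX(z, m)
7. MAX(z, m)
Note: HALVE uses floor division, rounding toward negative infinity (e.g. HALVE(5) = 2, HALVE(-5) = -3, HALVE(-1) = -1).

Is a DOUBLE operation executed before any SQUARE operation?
Yes

First DOUBLE: step 1
First SQUARE: step 3
Since 1 < 3, DOUBLE comes first.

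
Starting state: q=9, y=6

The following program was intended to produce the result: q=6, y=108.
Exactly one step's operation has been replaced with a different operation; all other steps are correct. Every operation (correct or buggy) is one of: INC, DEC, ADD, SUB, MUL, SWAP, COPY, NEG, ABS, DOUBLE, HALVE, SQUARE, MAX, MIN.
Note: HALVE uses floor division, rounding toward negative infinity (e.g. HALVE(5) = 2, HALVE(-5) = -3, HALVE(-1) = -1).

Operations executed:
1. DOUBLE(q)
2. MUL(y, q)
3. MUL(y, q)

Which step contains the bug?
Step 2

Trace with buggy code:
Initial: q=9, y=6
After step 1: q=18, y=6
After step 2: q=18, y=108
After step 3: q=18, y=1944
Actual final q=18, y=1944 ≠ expected q=6, y=108.
Step 2 is the only position where a single-operation replacement can produce the expected result.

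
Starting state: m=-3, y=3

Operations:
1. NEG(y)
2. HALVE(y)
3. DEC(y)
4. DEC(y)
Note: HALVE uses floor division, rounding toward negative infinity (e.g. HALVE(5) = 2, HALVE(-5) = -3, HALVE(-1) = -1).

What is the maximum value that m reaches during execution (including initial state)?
-3

Values of m at each step:
Initial: m = -3 ← maximum
After step 1: m = -3
After step 2: m = -3
After step 3: m = -3
After step 4: m = -3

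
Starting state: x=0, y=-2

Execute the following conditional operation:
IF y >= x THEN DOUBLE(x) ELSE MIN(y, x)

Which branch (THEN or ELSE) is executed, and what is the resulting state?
Branch: ELSE, Final state: x=0, y=-2

Evaluating condition: y >= x
y = -2, x = 0
Condition is False, so ELSE branch executes
After MIN(y, x): x=0, y=-2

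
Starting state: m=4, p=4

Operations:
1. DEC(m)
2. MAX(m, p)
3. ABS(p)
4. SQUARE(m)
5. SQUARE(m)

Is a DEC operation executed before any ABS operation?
Yes

First DEC: step 1
First ABS: step 3
Since 1 < 3, DEC comes first.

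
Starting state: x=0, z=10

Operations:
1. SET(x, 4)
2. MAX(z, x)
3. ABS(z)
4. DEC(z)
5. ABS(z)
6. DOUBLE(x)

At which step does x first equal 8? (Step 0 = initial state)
Step 6

Tracing x:
Initial: x = 0
After step 1: x = 4
After step 2: x = 4
After step 3: x = 4
After step 4: x = 4
After step 5: x = 4
After step 6: x = 8 ← first occurrence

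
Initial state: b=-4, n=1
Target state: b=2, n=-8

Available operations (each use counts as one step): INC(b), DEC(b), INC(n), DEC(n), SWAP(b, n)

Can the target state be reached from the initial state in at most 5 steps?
No

The target state cannot be reached within 5 steps.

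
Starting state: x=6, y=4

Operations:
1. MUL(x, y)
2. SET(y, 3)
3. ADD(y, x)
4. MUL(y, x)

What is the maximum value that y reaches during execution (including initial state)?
648

Values of y at each step:
Initial: y = 4
After step 1: y = 4
After step 2: y = 3
After step 3: y = 27
After step 4: y = 648 ← maximum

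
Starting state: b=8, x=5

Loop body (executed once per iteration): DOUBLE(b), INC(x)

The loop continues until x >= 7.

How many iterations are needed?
2

Tracing iterations:
Initial: b=8, x=5
After iteration 1: b=16, x=6
After iteration 2: b=32, x=7
x >= 7 now holds, so the loop exits after 2 iterations.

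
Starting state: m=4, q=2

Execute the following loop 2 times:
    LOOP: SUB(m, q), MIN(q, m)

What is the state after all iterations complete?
m=0, q=0

Iteration trace:
Start: m=4, q=2
After iteration 1: m=2, q=2
After iteration 2: m=0, q=0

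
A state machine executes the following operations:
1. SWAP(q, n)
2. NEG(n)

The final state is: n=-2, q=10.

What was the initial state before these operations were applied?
n=10, q=2

Working backwards:
Final state: n=-2, q=10
Before step 2 (NEG(n)): n=2, q=10
Before step 1 (SWAP(q, n)): n=10, q=2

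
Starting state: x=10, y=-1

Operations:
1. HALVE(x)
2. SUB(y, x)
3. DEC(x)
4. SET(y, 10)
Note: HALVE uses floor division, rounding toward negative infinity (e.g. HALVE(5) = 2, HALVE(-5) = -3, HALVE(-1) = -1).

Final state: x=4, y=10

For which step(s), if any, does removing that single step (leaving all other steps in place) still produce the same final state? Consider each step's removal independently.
Step(s) 2

Testing removal of each single step:
Without step 1: final = x=9, y=10 (different)
Without step 2: final = x=4, y=10 (same)
Without step 3: final = x=5, y=10 (different)
Without step 4: final = x=4, y=-6 (different)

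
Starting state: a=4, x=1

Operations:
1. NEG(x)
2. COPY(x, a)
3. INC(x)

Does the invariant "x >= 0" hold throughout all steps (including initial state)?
No, violated after step 1

The invariant is violated after step 1.

State at each step:
Initial: a=4, x=1
After step 1: a=4, x=-1
After step 2: a=4, x=4
After step 3: a=4, x=5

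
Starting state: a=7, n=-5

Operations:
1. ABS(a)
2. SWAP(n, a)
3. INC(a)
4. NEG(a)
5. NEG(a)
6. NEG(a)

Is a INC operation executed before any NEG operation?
Yes

First INC: step 3
First NEG: step 4
Since 3 < 4, INC comes first.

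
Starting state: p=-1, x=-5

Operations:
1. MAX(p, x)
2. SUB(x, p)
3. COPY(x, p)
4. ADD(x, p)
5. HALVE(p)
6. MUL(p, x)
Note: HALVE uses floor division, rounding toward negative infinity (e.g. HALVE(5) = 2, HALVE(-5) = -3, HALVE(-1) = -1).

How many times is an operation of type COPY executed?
1

Counting COPY operations:
Step 3: COPY(x, p) ← COPY
Total: 1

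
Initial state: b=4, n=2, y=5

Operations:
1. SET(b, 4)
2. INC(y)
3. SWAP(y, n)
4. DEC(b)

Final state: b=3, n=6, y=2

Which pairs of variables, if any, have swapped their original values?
None

Comparing initial and final values:
b: 4 → 3
y: 5 → 2
n: 2 → 6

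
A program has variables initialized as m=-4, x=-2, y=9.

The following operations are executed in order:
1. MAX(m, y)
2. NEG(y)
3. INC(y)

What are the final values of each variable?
{m: 9, x: -2, y: -8}

Step-by-step execution:
Initial: m=-4, x=-2, y=9
After step 1 (MAX(m, y)): m=9, x=-2, y=9
After step 2 (NEG(y)): m=9, x=-2, y=-9
After step 3 (INC(y)): m=9, x=-2, y=-8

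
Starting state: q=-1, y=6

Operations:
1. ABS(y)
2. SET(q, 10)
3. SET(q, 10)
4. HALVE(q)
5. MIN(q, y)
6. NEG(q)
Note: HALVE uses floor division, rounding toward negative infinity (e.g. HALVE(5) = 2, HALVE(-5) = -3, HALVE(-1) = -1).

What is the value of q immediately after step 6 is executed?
q = -5

Tracing q through execution:
Initial: q = -1
After step 1 (ABS(y)): q = -1
After step 2 (SET(q, 10)): q = 10
After step 3 (SET(q, 10)): q = 10
After step 4 (HALVE(q)): q = 5
After step 5 (MIN(q, y)): q = 5
After step 6 (NEG(q)): q = -5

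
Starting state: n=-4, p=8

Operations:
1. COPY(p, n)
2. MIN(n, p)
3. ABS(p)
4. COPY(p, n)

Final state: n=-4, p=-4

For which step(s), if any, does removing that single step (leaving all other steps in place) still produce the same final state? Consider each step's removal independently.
Step(s) 1, 2, 3

Testing removal of each single step:
Without step 1: final = n=-4, p=-4 (same)
Without step 2: final = n=-4, p=-4 (same)
Without step 3: final = n=-4, p=-4 (same)
Without step 4: final = n=-4, p=4 (different)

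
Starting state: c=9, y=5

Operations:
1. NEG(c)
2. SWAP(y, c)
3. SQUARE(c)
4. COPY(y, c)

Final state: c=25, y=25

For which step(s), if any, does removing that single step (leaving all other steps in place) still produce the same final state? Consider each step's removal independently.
Step(s) 1

Testing removal of each single step:
Without step 1: final = c=25, y=25 (same)
Without step 2: final = c=81, y=81 (different)
Without step 3: final = c=5, y=5 (different)
Without step 4: final = c=25, y=-9 (different)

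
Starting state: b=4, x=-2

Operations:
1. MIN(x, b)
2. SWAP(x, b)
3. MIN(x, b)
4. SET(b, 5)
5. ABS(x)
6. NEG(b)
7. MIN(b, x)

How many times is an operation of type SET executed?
1

Counting SET operations:
Step 4: SET(b, 5) ← SET
Total: 1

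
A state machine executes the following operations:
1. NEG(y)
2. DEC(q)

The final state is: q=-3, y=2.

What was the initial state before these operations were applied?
q=-2, y=-2

Working backwards:
Final state: q=-3, y=2
Before step 2 (DEC(q)): q=-2, y=2
Before step 1 (NEG(y)): q=-2, y=-2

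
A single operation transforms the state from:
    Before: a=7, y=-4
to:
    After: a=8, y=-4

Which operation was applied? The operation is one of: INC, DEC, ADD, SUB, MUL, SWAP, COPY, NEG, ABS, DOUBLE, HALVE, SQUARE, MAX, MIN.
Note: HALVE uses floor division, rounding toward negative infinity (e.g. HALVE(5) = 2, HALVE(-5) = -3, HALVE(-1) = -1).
INC(a)

Analyzing the change:
Before: a=7, y=-4
After: a=8, y=-4
Variable a changed from 7 to 8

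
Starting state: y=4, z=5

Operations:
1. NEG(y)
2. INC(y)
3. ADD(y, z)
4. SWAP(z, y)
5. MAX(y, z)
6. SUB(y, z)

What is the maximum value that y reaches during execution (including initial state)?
5

Values of y at each step:
Initial: y = 4
After step 1: y = -4
After step 2: y = -3
After step 3: y = 2
After step 4: y = 5 ← maximum
After step 5: y = 5
After step 6: y = 3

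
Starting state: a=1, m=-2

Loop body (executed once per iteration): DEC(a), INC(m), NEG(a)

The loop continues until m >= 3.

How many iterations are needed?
5

Tracing iterations:
Initial: a=1, m=-2
After iteration 1: a=0, m=-1
After iteration 2: a=1, m=0
After iteration 3: a=0, m=1
After iteration 4: a=1, m=2
After iteration 5: a=0, m=3
m >= 3 now holds, so the loop exits after 5 iterations.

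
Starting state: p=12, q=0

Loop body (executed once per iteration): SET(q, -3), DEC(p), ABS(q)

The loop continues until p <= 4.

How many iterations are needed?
8

Tracing iterations:
Initial: p=12, q=0
After iteration 1: p=11, q=3
After iteration 2: p=10, q=3
After iteration 3: p=9, q=3
After iteration 4: p=8, q=3
After iteration 5: p=7, q=3
After iteration 6: p=6, q=3
After iteration 7: p=5, q=3
After iteration 8: p=4, q=3
p <= 4 now holds, so the loop exits after 8 iterations.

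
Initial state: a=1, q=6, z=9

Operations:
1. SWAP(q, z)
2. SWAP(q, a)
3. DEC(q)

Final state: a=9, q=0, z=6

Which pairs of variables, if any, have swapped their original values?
None

Comparing initial and final values:
z: 9 → 6
q: 6 → 0
a: 1 → 9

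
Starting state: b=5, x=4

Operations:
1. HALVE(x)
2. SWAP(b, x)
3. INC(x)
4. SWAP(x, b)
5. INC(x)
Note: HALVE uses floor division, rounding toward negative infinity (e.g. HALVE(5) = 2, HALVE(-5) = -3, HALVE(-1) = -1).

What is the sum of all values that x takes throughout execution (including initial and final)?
22

Values of x at each step:
Initial: x = 4
After step 1: x = 2
After step 2: x = 5
After step 3: x = 6
After step 4: x = 2
After step 5: x = 3
Sum = 4 + 2 + 5 + 6 + 2 + 3 = 22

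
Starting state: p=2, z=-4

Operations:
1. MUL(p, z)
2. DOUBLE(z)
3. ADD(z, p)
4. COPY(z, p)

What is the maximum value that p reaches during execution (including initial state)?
2

Values of p at each step:
Initial: p = 2 ← maximum
After step 1: p = -8
After step 2: p = -8
After step 3: p = -8
After step 4: p = -8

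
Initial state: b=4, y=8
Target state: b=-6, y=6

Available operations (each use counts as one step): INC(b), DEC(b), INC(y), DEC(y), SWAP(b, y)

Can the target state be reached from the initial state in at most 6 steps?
No

The target state cannot be reached within 6 steps.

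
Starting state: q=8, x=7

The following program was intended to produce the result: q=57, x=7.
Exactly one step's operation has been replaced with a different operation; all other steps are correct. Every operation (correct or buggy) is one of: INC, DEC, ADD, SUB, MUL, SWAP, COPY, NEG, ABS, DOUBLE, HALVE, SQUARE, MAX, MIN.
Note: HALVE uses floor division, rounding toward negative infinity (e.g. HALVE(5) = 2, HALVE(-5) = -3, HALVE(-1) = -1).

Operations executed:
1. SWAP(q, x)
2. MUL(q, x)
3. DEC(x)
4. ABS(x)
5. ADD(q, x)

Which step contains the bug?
Step 5

Trace with buggy code:
Initial: q=8, x=7
After step 1: q=7, x=8
After step 2: q=56, x=8
After step 3: q=56, x=7
After step 4: q=56, x=7
After step 5: q=63, x=7
Actual final q=63, x=7 ≠ expected q=57, x=7.
Step 5 is the only position where a single-operation replacement can produce the expected result.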